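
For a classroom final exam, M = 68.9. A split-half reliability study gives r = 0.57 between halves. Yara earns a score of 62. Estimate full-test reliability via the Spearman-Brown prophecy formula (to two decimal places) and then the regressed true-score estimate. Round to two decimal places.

63.86

Spearman-Brown: ρ = 2r/(1 + r) = 2(0.57)/(1 + 0.57) = 1.140/1.57 = 0.7261 → 0.73
Regress the observed score toward the mean by the unreliability: T̂ = 0.73·62 + 0.27·68.9 = 45.26 + 18.603 = 63.863.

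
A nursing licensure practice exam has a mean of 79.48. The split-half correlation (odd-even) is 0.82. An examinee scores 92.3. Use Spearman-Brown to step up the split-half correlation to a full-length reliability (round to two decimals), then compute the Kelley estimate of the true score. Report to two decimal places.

Spearman-Brown: ρ = 2r/(1 + r) = 2(0.82)/(1 + 0.82) = 1.640/1.82 = 0.9011 → 0.90
T̂ = 0.90(92.3) + 0.10(79.48) = 83.070 + 7.9480 = 91.018 → 91.02

91.02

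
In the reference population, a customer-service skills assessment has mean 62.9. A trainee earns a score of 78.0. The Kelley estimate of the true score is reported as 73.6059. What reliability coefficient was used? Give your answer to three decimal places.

T̂ = ρX + (1 − ρ)μ  ⇒  T̂ − μ = ρ(X − μ)
ρ = (T̂ − μ)/(X − μ) = (73.6059 − 62.9) / (78.0 − 62.9) = 10.7059 / 15.1 = 0.70900

0.709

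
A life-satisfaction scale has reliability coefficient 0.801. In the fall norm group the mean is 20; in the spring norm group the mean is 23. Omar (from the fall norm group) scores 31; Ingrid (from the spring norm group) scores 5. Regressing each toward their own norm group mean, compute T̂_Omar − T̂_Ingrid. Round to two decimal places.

T̂_Omar = 0.801(31) + 0.199(20) = 28.8110
T̂_Ingrid = 0.801(5) + 0.199(23) = 8.5820
Difference = 28.8110 − 8.5820 = 20.2290

20.23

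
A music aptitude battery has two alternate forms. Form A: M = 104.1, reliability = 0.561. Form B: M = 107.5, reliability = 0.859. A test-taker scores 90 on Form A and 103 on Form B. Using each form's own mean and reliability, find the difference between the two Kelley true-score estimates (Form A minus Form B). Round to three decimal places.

T̂_A = 0.561(90) + 0.439(104.1) = 96.18990
T̂_B = 0.859(103) + 0.141(107.5) = 103.63450
T̂_A − T̂_B = -7.44460

-7.445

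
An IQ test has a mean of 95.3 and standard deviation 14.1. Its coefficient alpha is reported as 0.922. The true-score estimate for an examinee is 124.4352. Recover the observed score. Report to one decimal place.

T̂ = ρX + (1 − ρ)μ  ⇒  X = (T̂ − (1 − ρ)μ) / ρ
X = (124.4352 − 0.078 × 95.3) / 0.922 = (124.4352 − 7.4334) / 0.922 = 117.0018 / 0.922 = 126.900

126.9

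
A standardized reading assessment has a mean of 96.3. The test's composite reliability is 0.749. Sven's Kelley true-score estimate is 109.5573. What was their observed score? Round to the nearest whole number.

T̂ = ρX + (1 − ρ)μ  ⇒  X = (T̂ − (1 − ρ)μ) / ρ
X = (109.5573 − 0.251 × 96.3) / 0.749 = (109.5573 − 24.1713) / 0.749 = 85.3860 / 0.749 = 114.00

114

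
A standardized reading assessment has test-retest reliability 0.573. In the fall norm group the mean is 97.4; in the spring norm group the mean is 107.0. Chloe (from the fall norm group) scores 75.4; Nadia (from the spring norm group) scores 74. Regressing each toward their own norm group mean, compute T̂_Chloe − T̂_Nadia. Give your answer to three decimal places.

-3.297

T̂_Chloe = 0.573(75.4) + 0.427(97.4) = 84.79400
T̂_Nadia = 0.573(74) + 0.427(107.0) = 88.09100
Difference = 84.79400 − 88.09100 = -3.29700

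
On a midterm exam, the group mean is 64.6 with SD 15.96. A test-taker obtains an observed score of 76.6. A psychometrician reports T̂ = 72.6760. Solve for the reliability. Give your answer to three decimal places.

T̂ = ρX + (1 − ρ)μ  ⇒  T̂ − μ = ρ(X − μ)
ρ = (T̂ − μ)/(X − μ) = (72.6760 − 64.6) / (76.6 − 64.6) = 8.0760 / 12.0 = 0.67300

0.673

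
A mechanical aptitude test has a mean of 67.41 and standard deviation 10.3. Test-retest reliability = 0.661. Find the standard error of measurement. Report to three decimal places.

SEM = SD · √(1 − ρ) = 10.3 × √0.339 = 10.3 × 0.5822 = 5.9970

5.997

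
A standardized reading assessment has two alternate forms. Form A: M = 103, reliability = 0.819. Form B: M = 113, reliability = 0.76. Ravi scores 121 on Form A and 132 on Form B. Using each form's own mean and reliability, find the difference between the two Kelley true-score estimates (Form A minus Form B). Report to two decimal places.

-9.70

T̂_A = 0.819(121) + 0.181(103) = 117.7420
T̂_B = 0.76(132) + 0.24(113) = 127.4400
T̂_A − T̂_B = -9.6980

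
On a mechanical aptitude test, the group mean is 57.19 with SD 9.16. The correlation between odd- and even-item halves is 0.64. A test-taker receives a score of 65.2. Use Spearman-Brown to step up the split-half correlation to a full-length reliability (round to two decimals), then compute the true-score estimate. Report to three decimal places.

Spearman-Brown: ρ = 2r/(1 + r) = 2(0.64)/(1 + 0.64) = 1.280/1.64 = 0.7805 → 0.78
Kelley's formula gives T̂ = 0.78·65.2 + 0.22·57.19 = 50.856 + 12.5818 = 63.4378.

63.438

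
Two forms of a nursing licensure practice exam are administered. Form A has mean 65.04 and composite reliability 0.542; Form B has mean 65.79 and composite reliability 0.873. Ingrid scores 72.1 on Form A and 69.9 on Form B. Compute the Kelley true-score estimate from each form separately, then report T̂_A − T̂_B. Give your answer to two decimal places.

-0.51

T̂_A = 0.542(72.1) + 0.458(65.04) = 68.8665
T̂_B = 0.873(69.9) + 0.127(65.79) = 69.3780
T̂_A − T̂_B = -0.5115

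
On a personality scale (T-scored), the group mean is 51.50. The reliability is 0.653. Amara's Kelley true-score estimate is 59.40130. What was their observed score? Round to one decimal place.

63.6

T̂ = ρX + (1 − ρ)μ  ⇒  X = (T̂ − (1 − ρ)μ) / ρ
X = (59.40130 − 0.347 × 51.50) / 0.653 = (59.40130 − 17.87050) / 0.653 = 41.53080 / 0.653 = 63.600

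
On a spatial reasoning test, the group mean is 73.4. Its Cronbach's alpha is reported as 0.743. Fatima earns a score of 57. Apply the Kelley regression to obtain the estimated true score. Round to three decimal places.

T̂ = ρX + (1 − ρ)μ
  = 0.743 × 57 + 0.257 × 73.4
  = 42.351 + 18.8638
  = 61.2148
  ≈ 61.215

61.215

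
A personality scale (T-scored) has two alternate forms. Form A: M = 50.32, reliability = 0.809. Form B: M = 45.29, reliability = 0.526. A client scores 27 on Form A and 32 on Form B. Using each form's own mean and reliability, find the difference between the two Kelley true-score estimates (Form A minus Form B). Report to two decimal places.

-6.85

T̂_A = 0.809(27) + 0.191(50.32) = 31.4541
T̂_B = 0.526(32) + 0.474(45.29) = 38.2995
T̂_A − T̂_B = -6.8453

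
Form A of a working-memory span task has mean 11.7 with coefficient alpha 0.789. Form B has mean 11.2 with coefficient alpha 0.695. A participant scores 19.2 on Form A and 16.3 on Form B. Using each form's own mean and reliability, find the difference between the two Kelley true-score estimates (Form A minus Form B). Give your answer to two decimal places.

2.87

T̂_A = 0.789(19.2) + 0.211(11.7) = 17.6175
T̂_B = 0.695(16.3) + 0.305(11.2) = 14.7445
T̂_A − T̂_B = 2.8730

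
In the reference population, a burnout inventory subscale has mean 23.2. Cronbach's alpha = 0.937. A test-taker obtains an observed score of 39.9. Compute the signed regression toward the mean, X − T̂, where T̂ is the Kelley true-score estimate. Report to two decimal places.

1.05

T̂ = 0.937(39.9) + 0.063(23.2) = 37.3863 + 1.4616 = 38.8479 → 38.848
X − T̂ = 39.9 − 38.848 = 1.052 → 1.05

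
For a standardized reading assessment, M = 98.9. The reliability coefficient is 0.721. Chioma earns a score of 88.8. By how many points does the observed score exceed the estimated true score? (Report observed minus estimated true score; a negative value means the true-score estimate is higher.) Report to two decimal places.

T̂ = 0.721(88.8) + 0.279(98.9) = 64.0248 + 27.5931 = 91.6179 → 91.618
X − T̂ = 88.8 − 91.618 = -2.818 → -2.82

-2.82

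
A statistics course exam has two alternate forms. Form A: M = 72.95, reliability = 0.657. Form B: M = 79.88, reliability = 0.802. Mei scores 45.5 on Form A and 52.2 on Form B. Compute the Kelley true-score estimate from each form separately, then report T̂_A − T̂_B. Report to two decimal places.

-2.77

T̂_A = 0.657(45.5) + 0.343(72.95) = 54.9154
T̂_B = 0.802(52.2) + 0.198(79.88) = 57.6806
T̂_A − T̂_B = -2.7653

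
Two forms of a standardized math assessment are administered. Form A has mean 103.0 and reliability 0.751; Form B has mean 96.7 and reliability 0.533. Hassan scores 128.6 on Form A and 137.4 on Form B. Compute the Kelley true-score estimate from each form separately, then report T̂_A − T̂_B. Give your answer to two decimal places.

T̂_A = 0.751(128.6) + 0.249(103.0) = 122.2256
T̂_B = 0.533(137.4) + 0.467(96.7) = 118.3931
T̂_A − T̂_B = 3.8325

3.83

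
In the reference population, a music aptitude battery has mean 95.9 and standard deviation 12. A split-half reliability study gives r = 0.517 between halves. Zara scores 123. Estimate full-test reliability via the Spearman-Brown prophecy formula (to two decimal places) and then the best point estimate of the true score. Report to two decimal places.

114.33

Spearman-Brown: ρ = 2r/(1 + r) = 2(0.517)/(1 + 0.517) = 1.0340/1.517 = 0.6816 → 0.68
Regress the observed score toward the mean by the unreliability: T̂ = 0.68·123 + 0.32·95.9 = 83.64 + 30.688 = 114.328.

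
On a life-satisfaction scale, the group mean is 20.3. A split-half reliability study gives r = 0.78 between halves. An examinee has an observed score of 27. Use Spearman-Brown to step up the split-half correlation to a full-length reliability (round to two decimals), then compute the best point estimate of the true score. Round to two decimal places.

26.20

Spearman-Brown: ρ = 2r/(1 + r) = 2(0.78)/(1 + 0.78) = 1.560/1.78 = 0.8764 → 0.88
Regress the observed score toward the mean by the unreliability: T̂ = 0.88·27 + 0.12·20.3 = 23.76 + 2.436 = 26.196.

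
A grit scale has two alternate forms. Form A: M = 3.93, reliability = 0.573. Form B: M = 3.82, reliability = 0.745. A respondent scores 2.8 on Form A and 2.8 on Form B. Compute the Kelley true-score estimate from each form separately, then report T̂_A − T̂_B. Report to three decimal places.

0.222

T̂_A = 0.573(2.8) + 0.427(3.93) = 3.28251
T̂_B = 0.745(2.8) + 0.255(3.82) = 3.06010
T̂_A − T̂_B = 0.22241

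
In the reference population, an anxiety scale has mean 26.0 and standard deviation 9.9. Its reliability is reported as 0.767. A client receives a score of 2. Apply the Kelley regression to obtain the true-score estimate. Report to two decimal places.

7.59

T̂ = ρX + (1 − ρ)μ
  = 0.767 × 2 + 0.233 × 26.0
  = 1.534 + 6.0580
  = 7.592
  ≈ 7.59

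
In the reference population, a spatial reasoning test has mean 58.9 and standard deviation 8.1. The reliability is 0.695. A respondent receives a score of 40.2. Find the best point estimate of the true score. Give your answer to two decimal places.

45.90

T̂ = ρX + (1 − ρ)μ
  = 0.695 × 40.2 + 0.305 × 58.9
  = 27.9390 + 17.9645
  = 45.903
  ≈ 45.90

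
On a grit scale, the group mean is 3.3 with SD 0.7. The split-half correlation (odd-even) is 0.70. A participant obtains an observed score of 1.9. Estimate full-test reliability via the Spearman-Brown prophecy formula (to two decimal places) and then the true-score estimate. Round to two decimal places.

2.15

Spearman-Brown: ρ = 2r/(1 + r) = 2(0.70)/(1 + 0.70) = 1.400/1.70 = 0.8235 → 0.82
Kelley's formula gives T̂ = 0.82·1.9 + 0.18·3.3 = 1.558 + 0.594 = 2.152.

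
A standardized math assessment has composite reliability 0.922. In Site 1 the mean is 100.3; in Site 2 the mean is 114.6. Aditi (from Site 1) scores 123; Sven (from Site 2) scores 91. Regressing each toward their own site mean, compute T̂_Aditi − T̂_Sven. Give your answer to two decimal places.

28.39

T̂_Aditi = 0.922(123) + 0.078(100.3) = 121.2294
T̂_Sven = 0.922(91) + 0.078(114.6) = 92.8408
Difference = 121.2294 − 92.8408 = 28.3886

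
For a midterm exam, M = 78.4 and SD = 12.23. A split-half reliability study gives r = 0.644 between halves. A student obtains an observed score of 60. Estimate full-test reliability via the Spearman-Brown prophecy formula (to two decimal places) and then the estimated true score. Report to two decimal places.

Spearman-Brown: ρ = 2r/(1 + r) = 2(0.644)/(1 + 0.644) = 1.2880/1.644 = 0.7835 → 0.78
T̂ = 0.78(60) + 0.22(78.4) = 46.80 + 17.248 = 64.048 → 64.05

64.05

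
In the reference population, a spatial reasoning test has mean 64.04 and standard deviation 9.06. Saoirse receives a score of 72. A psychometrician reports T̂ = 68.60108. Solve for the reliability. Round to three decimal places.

0.573

T̂ = ρX + (1 − ρ)μ  ⇒  T̂ − μ = ρ(X − μ)
ρ = (T̂ − μ)/(X − μ) = (68.60108 − 64.04) / (72 − 64.04) = 4.56108 / 7.96 = 0.57300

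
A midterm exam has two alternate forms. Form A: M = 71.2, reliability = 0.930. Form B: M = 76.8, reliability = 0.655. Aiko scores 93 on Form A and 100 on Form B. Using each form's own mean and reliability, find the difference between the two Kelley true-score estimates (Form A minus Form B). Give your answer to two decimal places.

T̂_A = 0.930(93) + 0.070(71.2) = 91.4740
T̂_B = 0.655(100) + 0.345(76.8) = 91.9960
T̂_A − T̂_B = -0.5220

-0.52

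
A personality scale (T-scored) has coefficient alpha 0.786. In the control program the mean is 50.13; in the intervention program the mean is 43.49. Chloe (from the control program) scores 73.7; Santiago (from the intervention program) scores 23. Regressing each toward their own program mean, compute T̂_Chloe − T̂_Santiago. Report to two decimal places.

41.27

T̂_Chloe = 0.786(73.7) + 0.214(50.13) = 68.6560
T̂_Santiago = 0.786(23) + 0.214(43.49) = 27.3849
Difference = 68.6560 − 27.3849 = 41.2712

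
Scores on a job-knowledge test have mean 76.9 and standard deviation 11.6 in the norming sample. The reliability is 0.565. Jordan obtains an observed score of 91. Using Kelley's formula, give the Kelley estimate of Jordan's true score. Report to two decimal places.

T̂ = ρX + (1 − ρ)μ
  = 0.565 × 91 + 0.435 × 76.9
  = 51.415 + 33.4515
  = 84.867
  ≈ 84.87

84.87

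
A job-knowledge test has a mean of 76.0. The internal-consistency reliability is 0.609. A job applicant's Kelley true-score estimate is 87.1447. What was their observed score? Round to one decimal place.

T̂ = ρX + (1 − ρ)μ  ⇒  X = (T̂ − (1 − ρ)μ) / ρ
X = (87.1447 − 0.391 × 76.0) / 0.609 = (87.1447 − 29.7160) / 0.609 = 57.4287 / 0.609 = 94.300

94.3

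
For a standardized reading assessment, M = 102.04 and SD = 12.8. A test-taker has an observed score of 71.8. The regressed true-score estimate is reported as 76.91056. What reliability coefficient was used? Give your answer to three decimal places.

0.831

T̂ = ρX + (1 − ρ)μ  ⇒  T̂ − μ = ρ(X − μ)
ρ = (T̂ − μ)/(X − μ) = (76.91056 − 102.04) / (71.8 − 102.04) = -25.12944 / -30.24 = 0.83100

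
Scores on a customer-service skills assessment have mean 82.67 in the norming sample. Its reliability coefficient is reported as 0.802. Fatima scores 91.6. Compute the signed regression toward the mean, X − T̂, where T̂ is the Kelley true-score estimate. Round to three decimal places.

T̂ = 0.802(91.6) + 0.198(82.67) = 73.4632 + 16.36866 = 89.83186 → 89.8319
X − T̂ = 91.6 − 89.8319 = 1.7681 → 1.768

1.768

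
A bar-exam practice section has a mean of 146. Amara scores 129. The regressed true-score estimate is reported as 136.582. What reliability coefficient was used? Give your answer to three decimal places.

0.554

T̂ = ρX + (1 − ρ)μ  ⇒  T̂ − μ = ρ(X − μ)
ρ = (T̂ − μ)/(X − μ) = (136.582 − 146) / (129 − 146) = -9.418 / -17.0 = 0.55400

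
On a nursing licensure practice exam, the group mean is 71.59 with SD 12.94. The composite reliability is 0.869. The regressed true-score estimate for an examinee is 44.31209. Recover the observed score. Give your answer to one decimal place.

T̂ = ρX + (1 − ρ)μ  ⇒  X = (T̂ − (1 − ρ)μ) / ρ
X = (44.31209 − 0.131 × 71.59) / 0.869 = (44.31209 − 9.37829) / 0.869 = 34.93380 / 0.869 = 40.200

40.2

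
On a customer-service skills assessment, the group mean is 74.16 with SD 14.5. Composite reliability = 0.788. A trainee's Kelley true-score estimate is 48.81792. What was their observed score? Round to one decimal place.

T̂ = ρX + (1 − ρ)μ  ⇒  X = (T̂ − (1 − ρ)μ) / ρ
X = (48.81792 − 0.212 × 74.16) / 0.788 = (48.81792 − 15.72192) / 0.788 = 33.09600 / 0.788 = 42.000

42.0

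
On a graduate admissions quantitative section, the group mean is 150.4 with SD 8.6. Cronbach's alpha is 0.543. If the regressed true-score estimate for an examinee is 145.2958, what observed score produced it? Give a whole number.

141

T̂ = ρX + (1 − ρ)μ  ⇒  X = (T̂ − (1 − ρ)μ) / ρ
X = (145.2958 − 0.457 × 150.4) / 0.543 = (145.2958 − 68.7328) / 0.543 = 76.5630 / 0.543 = 141.00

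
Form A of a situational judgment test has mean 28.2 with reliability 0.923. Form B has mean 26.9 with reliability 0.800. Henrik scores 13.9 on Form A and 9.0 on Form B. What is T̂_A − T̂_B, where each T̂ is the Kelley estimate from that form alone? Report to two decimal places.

T̂_A = 0.923(13.9) + 0.077(28.2) = 15.0011
T̂_B = 0.800(9.0) + 0.200(26.9) = 12.5800
T̂_A − T̂_B = 2.4211

2.42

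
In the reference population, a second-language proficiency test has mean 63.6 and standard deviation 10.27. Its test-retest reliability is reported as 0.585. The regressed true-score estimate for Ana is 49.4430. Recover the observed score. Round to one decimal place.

T̂ = ρX + (1 − ρ)μ  ⇒  X = (T̂ − (1 − ρ)μ) / ρ
X = (49.4430 − 0.415 × 63.6) / 0.585 = (49.4430 − 26.3940) / 0.585 = 23.0490 / 0.585 = 39.400

39.4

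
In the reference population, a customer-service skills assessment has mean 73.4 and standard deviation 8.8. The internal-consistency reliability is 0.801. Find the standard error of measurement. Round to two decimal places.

SEM = SD · √(1 − ρ) = 8.8 × √0.199 = 8.8 × 0.4461 = 3.926

3.93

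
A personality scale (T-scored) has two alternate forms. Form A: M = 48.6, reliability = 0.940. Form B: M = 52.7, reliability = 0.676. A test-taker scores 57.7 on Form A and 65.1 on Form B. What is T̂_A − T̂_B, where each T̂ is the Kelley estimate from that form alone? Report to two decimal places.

-3.93

T̂_A = 0.940(57.7) + 0.060(48.6) = 57.1540
T̂_B = 0.676(65.1) + 0.324(52.7) = 61.0824
T̂_A − T̂_B = -3.9284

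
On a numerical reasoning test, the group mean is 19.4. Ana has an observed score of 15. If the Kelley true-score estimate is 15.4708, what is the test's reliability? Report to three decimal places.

T̂ = ρX + (1 − ρ)μ  ⇒  T̂ − μ = ρ(X − μ)
ρ = (T̂ − μ)/(X − μ) = (15.4708 − 19.4) / (15 − 19.4) = -3.9292 / -4.4 = 0.89300

0.893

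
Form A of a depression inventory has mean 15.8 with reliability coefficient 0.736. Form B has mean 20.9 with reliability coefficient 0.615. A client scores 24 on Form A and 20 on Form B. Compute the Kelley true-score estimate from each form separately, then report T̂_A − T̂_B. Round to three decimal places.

1.489

T̂_A = 0.736(24) + 0.264(15.8) = 21.83520
T̂_B = 0.615(20) + 0.385(20.9) = 20.34650
T̂_A − T̂_B = 1.48870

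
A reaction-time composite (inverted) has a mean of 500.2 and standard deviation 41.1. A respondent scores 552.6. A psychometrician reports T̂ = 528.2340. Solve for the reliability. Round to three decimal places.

0.535

T̂ = ρX + (1 − ρ)μ  ⇒  T̂ − μ = ρ(X − μ)
ρ = (T̂ − μ)/(X − μ) = (528.2340 − 500.2) / (552.6 − 500.2) = 28.0340 / 52.4 = 0.53500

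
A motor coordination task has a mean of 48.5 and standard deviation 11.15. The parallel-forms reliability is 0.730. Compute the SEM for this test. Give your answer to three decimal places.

SEM = SD · √(1 − ρ) = 11.15 × √0.270 = 11.15 × 0.5196 = 5.7937

5.794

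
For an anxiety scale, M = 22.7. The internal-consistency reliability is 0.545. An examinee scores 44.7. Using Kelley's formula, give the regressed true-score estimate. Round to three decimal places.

34.690

Weight the observed score by reliability and the mean by (1 − reliability): T̂ = 0.545·44.7 + 0.455·22.7 = 24.3615 + 10.3285 = 34.6900.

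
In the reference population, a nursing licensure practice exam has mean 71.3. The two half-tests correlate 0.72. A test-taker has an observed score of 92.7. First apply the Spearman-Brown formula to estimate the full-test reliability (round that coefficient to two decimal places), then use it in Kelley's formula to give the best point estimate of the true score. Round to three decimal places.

89.276

Spearman-Brown: ρ = 2r/(1 + r) = 2(0.72)/(1 + 0.72) = 1.440/1.72 = 0.8372 → 0.84
T̂ = 0.84(92.7) + 0.16(71.3) = 77.868 + 11.408 = 89.2760 → 89.276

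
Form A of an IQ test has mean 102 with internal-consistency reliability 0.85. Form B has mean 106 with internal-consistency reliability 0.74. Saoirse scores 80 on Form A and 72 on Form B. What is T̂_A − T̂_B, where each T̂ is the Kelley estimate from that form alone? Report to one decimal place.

2.5

T̂_A = 0.85(80) + 0.15(102) = 83.300
T̂_B = 0.74(72) + 0.26(106) = 80.840
T̂_A − T̂_B = 2.460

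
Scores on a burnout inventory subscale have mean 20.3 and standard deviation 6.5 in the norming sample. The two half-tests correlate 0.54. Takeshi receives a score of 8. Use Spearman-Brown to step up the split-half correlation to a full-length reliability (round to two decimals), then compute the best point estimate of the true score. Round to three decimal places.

Spearman-Brown: ρ = 2r/(1 + r) = 2(0.54)/(1 + 0.54) = 1.080/1.54 = 0.7013 → 0.70
Regress the observed score toward the mean by the unreliability: T̂ = 0.70·8 + 0.30·20.3 = 5.60 + 6.090 = 11.6900.

11.690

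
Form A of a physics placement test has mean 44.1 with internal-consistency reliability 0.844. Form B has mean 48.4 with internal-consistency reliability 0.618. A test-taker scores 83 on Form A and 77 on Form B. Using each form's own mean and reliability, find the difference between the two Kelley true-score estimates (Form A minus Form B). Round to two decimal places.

10.86

T̂_A = 0.844(83) + 0.156(44.1) = 76.9316
T̂_B = 0.618(77) + 0.382(48.4) = 66.0748
T̂_A − T̂_B = 10.8568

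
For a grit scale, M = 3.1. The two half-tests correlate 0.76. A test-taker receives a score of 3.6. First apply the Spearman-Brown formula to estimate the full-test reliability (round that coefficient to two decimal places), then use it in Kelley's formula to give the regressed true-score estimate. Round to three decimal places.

Spearman-Brown: ρ = 2r/(1 + r) = 2(0.76)/(1 + 0.76) = 1.520/1.76 = 0.8636 → 0.86
Regress the observed score toward the mean by the unreliability: T̂ = 0.86·3.6 + 0.14·3.1 = 3.096 + 0.434 = 3.5300.

3.530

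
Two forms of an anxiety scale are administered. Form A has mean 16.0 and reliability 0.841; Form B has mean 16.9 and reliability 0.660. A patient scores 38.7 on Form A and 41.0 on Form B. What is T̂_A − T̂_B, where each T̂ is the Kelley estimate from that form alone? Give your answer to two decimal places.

T̂_A = 0.841(38.7) + 0.159(16.0) = 35.0907
T̂_B = 0.660(41.0) + 0.340(16.9) = 32.8060
T̂_A − T̂_B = 2.2847

2.28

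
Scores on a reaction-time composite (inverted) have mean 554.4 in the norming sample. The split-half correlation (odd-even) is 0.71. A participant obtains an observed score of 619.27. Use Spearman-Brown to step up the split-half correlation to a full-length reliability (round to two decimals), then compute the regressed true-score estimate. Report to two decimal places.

608.24

Spearman-Brown: ρ = 2r/(1 + r) = 2(0.71)/(1 + 0.71) = 1.420/1.71 = 0.8304 → 0.83
T̂ = ρX + (1 − ρ)μ
  = 0.83 × 619.27 + 0.17 × 554.4
  = 513.9941 + 94.248
  = 608.242
  ≈ 608.24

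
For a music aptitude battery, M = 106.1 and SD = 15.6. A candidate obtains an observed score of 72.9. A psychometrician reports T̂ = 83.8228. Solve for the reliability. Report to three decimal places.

0.671

T̂ = ρX + (1 − ρ)μ  ⇒  T̂ − μ = ρ(X − μ)
ρ = (T̂ − μ)/(X − μ) = (83.8228 − 106.1) / (72.9 − 106.1) = -22.2772 / -33.2 = 0.67100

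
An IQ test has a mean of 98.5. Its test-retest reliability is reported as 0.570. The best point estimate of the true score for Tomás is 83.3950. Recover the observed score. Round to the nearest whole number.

T̂ = ρX + (1 − ρ)μ  ⇒  X = (T̂ − (1 − ρ)μ) / ρ
X = (83.3950 − 0.430 × 98.5) / 0.570 = (83.3950 − 42.3550) / 0.570 = 41.0400 / 0.570 = 72.00

72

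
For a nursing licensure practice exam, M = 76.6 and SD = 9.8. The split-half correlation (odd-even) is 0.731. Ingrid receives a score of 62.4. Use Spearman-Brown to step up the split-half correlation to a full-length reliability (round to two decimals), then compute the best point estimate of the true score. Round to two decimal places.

Spearman-Brown: ρ = 2r/(1 + r) = 2(0.731)/(1 + 0.731) = 1.4620/1.731 = 0.8446 → 0.84
T̂ = ρX + (1 − ρ)μ
  = 0.84 × 62.4 + 0.16 × 76.6
  = 52.416 + 12.256
  = 64.672
  ≈ 64.67

64.67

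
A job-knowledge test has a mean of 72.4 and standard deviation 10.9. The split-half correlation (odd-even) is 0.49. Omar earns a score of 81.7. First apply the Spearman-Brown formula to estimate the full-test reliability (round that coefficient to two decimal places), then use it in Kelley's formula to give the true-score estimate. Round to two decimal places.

78.54

Spearman-Brown: ρ = 2r/(1 + r) = 2(0.49)/(1 + 0.49) = 0.980/1.49 = 0.6577 → 0.66
T̂ = 0.66(81.7) + 0.34(72.4) = 53.922 + 24.616 = 78.538 → 78.54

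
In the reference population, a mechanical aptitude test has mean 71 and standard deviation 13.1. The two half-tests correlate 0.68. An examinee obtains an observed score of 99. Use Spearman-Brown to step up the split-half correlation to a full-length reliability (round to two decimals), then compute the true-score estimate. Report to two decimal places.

Spearman-Brown: ρ = 2r/(1 + r) = 2(0.68)/(1 + 0.68) = 1.360/1.68 = 0.8095 → 0.81
T̂ = ρX + (1 − ρ)μ
  = 0.81 × 99 + 0.19 × 71
  = 80.19 + 13.49
  = 93.680
  ≈ 93.68

93.68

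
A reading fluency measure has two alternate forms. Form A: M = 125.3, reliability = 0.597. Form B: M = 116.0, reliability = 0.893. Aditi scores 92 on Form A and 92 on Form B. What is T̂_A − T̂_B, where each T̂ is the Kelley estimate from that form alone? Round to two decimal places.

T̂_A = 0.597(92) + 0.403(125.3) = 105.4199
T̂_B = 0.893(92) + 0.107(116.0) = 94.5680
T̂_A − T̂_B = 10.8519

10.85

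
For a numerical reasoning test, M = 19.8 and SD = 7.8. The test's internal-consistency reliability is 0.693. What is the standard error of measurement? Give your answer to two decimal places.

4.32

SEM = SD · √(1 − ρ) = 7.8 × √0.307 = 7.8 × 0.5541 = 4.322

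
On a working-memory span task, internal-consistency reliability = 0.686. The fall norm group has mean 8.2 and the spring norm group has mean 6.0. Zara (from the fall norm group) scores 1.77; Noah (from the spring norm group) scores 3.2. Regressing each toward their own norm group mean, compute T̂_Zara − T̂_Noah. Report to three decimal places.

-0.290

T̂_Zara = 0.686(1.77) + 0.314(8.2) = 3.78902
T̂_Noah = 0.686(3.2) + 0.314(6.0) = 4.07920
Difference = 3.78902 − 4.07920 = -0.29018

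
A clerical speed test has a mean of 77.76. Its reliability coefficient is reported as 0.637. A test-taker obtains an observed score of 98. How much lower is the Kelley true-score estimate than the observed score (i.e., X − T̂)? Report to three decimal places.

7.347

Kelley's formula gives T̂ = 0.637·98 + 0.363·77.76 = 62.426 + 28.22688 = 90.65288.
X − T̂ = 98 − 90.6529 = 7.3471 → 7.347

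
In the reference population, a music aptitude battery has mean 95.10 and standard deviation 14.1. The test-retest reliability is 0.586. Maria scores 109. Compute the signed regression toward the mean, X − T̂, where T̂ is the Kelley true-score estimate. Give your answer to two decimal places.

5.75

Kelley's formula gives T̂ = 0.586·109 + 0.414·95.10 = 63.874 + 39.37140 = 103.2454.
X − T̂ = 109 − 103.245 = 5.755 → 5.75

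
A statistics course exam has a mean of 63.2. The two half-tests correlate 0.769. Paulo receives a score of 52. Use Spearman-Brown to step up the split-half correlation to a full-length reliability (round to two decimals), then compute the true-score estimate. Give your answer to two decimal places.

53.46

Spearman-Brown: ρ = 2r/(1 + r) = 2(0.769)/(1 + 0.769) = 1.5380/1.769 = 0.8694 → 0.87
T̂ = 0.87(52) + 0.13(63.2) = 45.24 + 8.216 = 53.456 → 53.46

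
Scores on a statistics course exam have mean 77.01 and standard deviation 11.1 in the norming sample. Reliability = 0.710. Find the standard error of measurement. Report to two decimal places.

SEM = SD · √(1 − ρ) = 11.1 × √0.290 = 11.1 × 0.5385 = 5.978

5.98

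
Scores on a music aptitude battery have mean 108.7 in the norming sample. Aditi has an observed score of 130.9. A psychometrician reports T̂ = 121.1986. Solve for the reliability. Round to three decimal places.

0.563

T̂ = ρX + (1 − ρ)μ  ⇒  T̂ − μ = ρ(X − μ)
ρ = (T̂ − μ)/(X − μ) = (121.1986 − 108.7) / (130.9 − 108.7) = 12.4986 / 22.2 = 0.56300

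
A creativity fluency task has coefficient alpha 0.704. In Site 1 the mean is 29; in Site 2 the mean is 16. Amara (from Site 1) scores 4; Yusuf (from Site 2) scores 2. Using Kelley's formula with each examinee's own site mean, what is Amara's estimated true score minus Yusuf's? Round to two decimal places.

T̂_Amara = 0.704(4) + 0.296(29) = 11.4000
T̂_Yusuf = 0.704(2) + 0.296(16) = 6.1440
Difference = 11.4000 − 6.1440 = 5.2560

5.26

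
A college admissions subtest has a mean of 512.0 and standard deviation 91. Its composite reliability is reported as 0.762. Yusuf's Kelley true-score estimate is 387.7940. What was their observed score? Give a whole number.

T̂ = ρX + (1 − ρ)μ  ⇒  X = (T̂ − (1 − ρ)μ) / ρ
X = (387.7940 − 0.238 × 512.0) / 0.762 = (387.7940 − 121.8560) / 0.762 = 265.9380 / 0.762 = 349.00

349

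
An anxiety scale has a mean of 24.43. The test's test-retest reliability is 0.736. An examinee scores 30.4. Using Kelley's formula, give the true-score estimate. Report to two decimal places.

T̂ = 0.736(30.4) + 0.264(24.43) = 22.3744 + 6.44952 = 28.824 → 28.82

28.82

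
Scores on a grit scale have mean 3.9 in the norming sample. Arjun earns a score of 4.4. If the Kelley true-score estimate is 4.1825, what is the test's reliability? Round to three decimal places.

T̂ = ρX + (1 − ρ)μ  ⇒  T̂ − μ = ρ(X − μ)
ρ = (T̂ − μ)/(X − μ) = (4.1825 − 3.9) / (4.4 − 3.9) = 0.2825 / 0.5 = 0.56500

0.565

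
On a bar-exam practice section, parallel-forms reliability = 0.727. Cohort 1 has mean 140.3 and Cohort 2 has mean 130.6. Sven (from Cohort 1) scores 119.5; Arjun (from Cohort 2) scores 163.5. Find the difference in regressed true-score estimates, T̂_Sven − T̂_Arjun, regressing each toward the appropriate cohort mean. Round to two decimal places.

-29.34

T̂_Sven = 0.727(119.5) + 0.273(140.3) = 125.1784
T̂_Arjun = 0.727(163.5) + 0.273(130.6) = 154.5183
Difference = 125.1784 − 154.5183 = -29.3399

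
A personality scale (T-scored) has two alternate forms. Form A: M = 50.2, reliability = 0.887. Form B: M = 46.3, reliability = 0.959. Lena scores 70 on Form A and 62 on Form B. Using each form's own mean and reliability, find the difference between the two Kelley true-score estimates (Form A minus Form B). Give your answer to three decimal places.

T̂_A = 0.887(70) + 0.113(50.2) = 67.76260
T̂_B = 0.959(62) + 0.041(46.3) = 61.35630
T̂_A − T̂_B = 6.40630

6.406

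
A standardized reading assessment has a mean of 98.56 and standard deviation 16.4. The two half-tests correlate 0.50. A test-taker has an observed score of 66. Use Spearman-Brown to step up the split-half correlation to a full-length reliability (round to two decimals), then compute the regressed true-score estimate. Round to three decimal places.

76.745

Spearman-Brown: ρ = 2r/(1 + r) = 2(0.50)/(1 + 0.50) = 1.000/1.50 = 0.6667 → 0.67
T̂ = 0.67(66) + 0.33(98.56) = 44.22 + 32.5248 = 76.7448 → 76.745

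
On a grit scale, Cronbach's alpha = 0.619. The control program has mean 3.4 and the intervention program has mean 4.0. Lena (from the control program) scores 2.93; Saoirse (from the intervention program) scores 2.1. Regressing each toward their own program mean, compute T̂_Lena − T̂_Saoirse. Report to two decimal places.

0.29

T̂_Lena = 0.619(2.93) + 0.381(3.4) = 3.1091
T̂_Saoirse = 0.619(2.1) + 0.381(4.0) = 2.8239
Difference = 3.1091 − 2.8239 = 0.2852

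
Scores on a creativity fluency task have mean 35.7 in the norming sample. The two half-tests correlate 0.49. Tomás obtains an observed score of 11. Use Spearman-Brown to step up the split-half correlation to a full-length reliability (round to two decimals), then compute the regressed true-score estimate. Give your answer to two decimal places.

19.40

Spearman-Brown: ρ = 2r/(1 + r) = 2(0.49)/(1 + 0.49) = 0.980/1.49 = 0.6577 → 0.66
Kelley's formula gives T̂ = 0.66·11 + 0.34·35.7 = 7.26 + 12.138 = 19.398.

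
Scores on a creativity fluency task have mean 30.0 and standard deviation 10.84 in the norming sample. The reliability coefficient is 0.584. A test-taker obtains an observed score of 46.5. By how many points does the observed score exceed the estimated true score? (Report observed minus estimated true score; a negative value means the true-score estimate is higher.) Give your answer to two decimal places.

6.86

T̂ = ρX + (1 − ρ)μ
  = 0.584 × 46.5 + 0.416 × 30.0
  = 27.1560 + 12.4800
  = 39.6360
  ≈ 39.636
X − T̂ = 46.5 − 39.636 = 6.864 → 6.86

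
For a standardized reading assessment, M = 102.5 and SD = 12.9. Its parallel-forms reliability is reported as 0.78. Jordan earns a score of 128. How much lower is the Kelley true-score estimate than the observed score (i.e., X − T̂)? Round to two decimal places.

T̂ = ρX + (1 − ρ)μ
  = 0.78 × 128 + 0.22 × 102.5
  = 99.84 + 22.550
  = 122.3900
  ≈ 122.390
X − T̂ = 128 − 122.390 = 5.610 → 5.61

5.61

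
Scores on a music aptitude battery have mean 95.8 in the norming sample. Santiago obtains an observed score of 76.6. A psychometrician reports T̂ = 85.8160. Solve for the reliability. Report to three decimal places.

T̂ = ρX + (1 − ρ)μ  ⇒  T̂ − μ = ρ(X − μ)
ρ = (T̂ − μ)/(X − μ) = (85.8160 − 95.8) / (76.6 − 95.8) = -9.9840 / -19.2 = 0.52000

0.520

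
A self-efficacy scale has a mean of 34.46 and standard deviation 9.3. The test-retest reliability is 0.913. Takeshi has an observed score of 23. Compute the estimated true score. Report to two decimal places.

T̂ = ρX + (1 − ρ)μ
  = 0.913 × 23 + 0.087 × 34.46
  = 20.999 + 2.99802
  = 23.997
  ≈ 24.00

24.00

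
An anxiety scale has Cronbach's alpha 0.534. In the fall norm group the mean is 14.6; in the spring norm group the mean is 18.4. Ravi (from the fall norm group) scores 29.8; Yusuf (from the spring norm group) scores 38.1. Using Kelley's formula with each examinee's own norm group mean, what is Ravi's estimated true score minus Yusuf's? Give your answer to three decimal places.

-6.203

T̂_Ravi = 0.534(29.8) + 0.466(14.6) = 22.71680
T̂_Yusuf = 0.534(38.1) + 0.466(18.4) = 28.91980
Difference = 22.71680 − 28.91980 = -6.20300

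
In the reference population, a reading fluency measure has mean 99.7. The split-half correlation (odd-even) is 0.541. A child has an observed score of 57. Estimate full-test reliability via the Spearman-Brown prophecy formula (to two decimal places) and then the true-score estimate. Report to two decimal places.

Spearman-Brown: ρ = 2r/(1 + r) = 2(0.541)/(1 + 0.541) = 1.0820/1.541 = 0.7021 → 0.70
T̂ = ρX + (1 − ρ)μ
  = 0.70 × 57 + 0.30 × 99.7
  = 39.90 + 29.910
  = 69.810
  ≈ 69.81

69.81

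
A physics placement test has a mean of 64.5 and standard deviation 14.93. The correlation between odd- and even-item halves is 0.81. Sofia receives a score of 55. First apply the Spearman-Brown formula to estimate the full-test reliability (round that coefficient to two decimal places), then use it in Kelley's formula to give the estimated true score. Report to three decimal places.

55.950

Spearman-Brown: ρ = 2r/(1 + r) = 2(0.81)/(1 + 0.81) = 1.620/1.81 = 0.8950 → 0.90
Kelley's formula gives T̂ = 0.90·55 + 0.10·64.5 = 49.50 + 6.450 = 55.9500.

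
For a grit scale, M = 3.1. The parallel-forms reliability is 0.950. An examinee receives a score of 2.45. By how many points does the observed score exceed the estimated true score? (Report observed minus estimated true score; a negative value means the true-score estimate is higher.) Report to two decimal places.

T̂ = ρX + (1 − ρ)μ
  = 0.950 × 2.45 + 0.050 × 3.1
  = 2.32750 + 0.1550
  = 2.4825
  ≈ 2.483
X − T̂ = 2.45 − 2.483 = -0.033 → -0.03

-0.03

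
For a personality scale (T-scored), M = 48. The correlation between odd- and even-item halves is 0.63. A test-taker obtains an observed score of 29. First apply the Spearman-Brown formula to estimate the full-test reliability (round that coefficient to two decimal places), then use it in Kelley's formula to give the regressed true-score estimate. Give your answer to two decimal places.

33.37

Spearman-Brown: ρ = 2r/(1 + r) = 2(0.63)/(1 + 0.63) = 1.260/1.63 = 0.7730 → 0.77
T̂ = ρX + (1 − ρ)μ
  = 0.77 × 29 + 0.23 × 48
  = 22.33 + 11.04
  = 33.370
  ≈ 33.37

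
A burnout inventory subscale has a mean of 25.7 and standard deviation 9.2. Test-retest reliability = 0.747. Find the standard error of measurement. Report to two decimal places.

SEM = SD · √(1 − ρ) = 9.2 × √0.253 = 9.2 × 0.5030 = 4.628

4.63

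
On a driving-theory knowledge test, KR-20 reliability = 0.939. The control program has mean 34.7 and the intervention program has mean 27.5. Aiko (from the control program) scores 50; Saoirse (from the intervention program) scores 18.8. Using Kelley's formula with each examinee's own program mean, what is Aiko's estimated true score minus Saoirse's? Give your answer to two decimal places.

T̂_Aiko = 0.939(50) + 0.061(34.7) = 49.0667
T̂_Saoirse = 0.939(18.8) + 0.061(27.5) = 19.3307
Difference = 49.0667 − 19.3307 = 29.7360

29.74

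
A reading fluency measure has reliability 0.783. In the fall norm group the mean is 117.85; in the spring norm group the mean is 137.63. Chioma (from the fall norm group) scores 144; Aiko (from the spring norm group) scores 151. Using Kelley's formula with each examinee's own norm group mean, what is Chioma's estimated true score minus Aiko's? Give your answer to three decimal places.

-9.773

T̂_Chioma = 0.783(144) + 0.217(117.85) = 138.32545
T̂_Aiko = 0.783(151) + 0.217(137.63) = 148.09871
Difference = 138.32545 − 148.09871 = -9.77326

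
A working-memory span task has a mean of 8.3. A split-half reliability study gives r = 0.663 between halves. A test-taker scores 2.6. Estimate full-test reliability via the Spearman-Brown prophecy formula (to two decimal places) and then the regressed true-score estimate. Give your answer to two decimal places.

Spearman-Brown: ρ = 2r/(1 + r) = 2(0.663)/(1 + 0.663) = 1.3260/1.663 = 0.7974 → 0.80
T̂ = ρX + (1 − ρ)μ
  = 0.80 × 2.6 + 0.20 × 8.3
  = 2.080 + 1.660
  = 3.740
  ≈ 3.74

3.74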